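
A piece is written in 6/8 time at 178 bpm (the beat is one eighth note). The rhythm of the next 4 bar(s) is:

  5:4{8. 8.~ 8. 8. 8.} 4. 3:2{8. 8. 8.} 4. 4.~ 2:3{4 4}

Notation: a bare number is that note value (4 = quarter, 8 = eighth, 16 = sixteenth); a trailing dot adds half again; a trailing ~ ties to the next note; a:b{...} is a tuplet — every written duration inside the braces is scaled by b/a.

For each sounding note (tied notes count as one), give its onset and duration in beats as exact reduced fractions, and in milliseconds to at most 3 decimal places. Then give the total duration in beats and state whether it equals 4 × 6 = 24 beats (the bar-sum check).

1) 0.0ms=0b +404.494ms=6/5b
2) 404.494ms=6/5b +808.989ms=12/5b
3) 1213.483ms=18/5b +404.494ms=6/5b
4) 1617.978ms=24/5b +404.494ms=6/5b
5) 2022.472ms=6b +1011.236ms=3b
6) 3033.708ms=9b +337.079ms=1b
7) 3370.787ms=10b +337.079ms=1b
8) 3707.865ms=11b +337.079ms=1b
9) 4044.944ms=12b +1011.236ms=3b
10) 5056.18ms=15b +2022.472ms=6b
11) 7078.652ms=21b +1011.236ms=3b
Σ=24b of 24 (178bpm 6/8) — PASS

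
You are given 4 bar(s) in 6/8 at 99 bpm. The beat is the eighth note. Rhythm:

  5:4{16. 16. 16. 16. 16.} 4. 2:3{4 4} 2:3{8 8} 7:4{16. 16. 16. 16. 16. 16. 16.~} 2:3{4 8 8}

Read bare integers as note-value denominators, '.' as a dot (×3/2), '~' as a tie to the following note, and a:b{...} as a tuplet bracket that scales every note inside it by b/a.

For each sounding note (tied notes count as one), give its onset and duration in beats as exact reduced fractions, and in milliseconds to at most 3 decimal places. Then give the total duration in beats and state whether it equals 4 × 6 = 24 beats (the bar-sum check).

1) 0.0ms=0b +363.636ms=3/5b
2) 363.636ms=3/5b +363.636ms=3/5b
3) 727.273ms=6/5b +363.636ms=3/5b
4) 1090.909ms=9/5b +363.636ms=3/5b
5) 1454.545ms=12/5b +363.636ms=3/5b
6) 1818.182ms=3b +1818.182ms=3b
7) 3636.364ms=6b +1818.182ms=3b
8) 5454.545ms=9b +1818.182ms=3b
9) 7272.727ms=12b +909.091ms=3/2b
10) 8181.818ms=27/2b +909.091ms=3/2b
11) 9090.909ms=15b +259.74ms=3/7b
12) 9350.649ms=108/7b +259.74ms=3/7b
13) 9610.39ms=111/7b +259.74ms=3/7b
14) 9870.13ms=114/7b +259.74ms=3/7b
15) 10129.87ms=117/7b +259.74ms=3/7b
16) 10389.61ms=120/7b +259.74ms=3/7b
17) 10649.351ms=123/7b +2077.922ms=24/7b
18) 12727.273ms=21b +909.091ms=3/2b
19) 13636.364ms=45/2b +909.091ms=3/2b
Σ=24b of 24 (99bpm 6/8) — PASS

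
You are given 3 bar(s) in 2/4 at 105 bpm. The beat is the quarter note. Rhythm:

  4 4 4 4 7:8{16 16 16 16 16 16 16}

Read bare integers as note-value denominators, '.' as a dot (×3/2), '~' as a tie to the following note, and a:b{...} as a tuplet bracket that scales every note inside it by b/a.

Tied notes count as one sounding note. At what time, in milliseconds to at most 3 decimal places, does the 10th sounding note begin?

note 10 onset = 38/7b = 3102.041ms

1. 0.0ms @ 0 + 571.429ms (1)
2. 571.429ms @ 1 + 571.429ms (1)
3. 1142.857ms @ 2 + 571.429ms (1)
4. 1714.286ms @ 3 + 571.429ms (1)
5. 2285.714ms @ 4 + 163.265ms (2/7)
6. 2448.98ms @ 30/7 + 163.265ms (2/7)
7. 2612.245ms @ 32/7 + 163.265ms (2/7)
8. 2775.51ms @ 34/7 + 163.265ms (2/7)
9. 2938.776ms @ 36/7 + 163.265ms (2/7)
10. 3102.041ms @ 38/7 + 163.265ms (2/7)
11. 3265.306ms @ 40/7 + 163.265ms (2/7)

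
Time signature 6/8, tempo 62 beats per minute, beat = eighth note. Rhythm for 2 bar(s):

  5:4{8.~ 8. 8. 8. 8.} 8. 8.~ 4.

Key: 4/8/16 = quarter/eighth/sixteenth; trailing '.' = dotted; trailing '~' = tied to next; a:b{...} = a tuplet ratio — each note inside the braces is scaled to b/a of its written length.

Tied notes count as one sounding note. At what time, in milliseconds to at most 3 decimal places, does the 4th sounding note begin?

1. 0.0ms @ 0 + 2322.581ms (12/5)
2. 2322.581ms @ 12/5 + 1161.29ms (6/5)
3. 3483.871ms @ 18/5 + 1161.29ms (6/5)
4. 4645.161ms @ 24/5 + 1161.29ms (6/5)
5. 5806.452ms @ 6 + 1451.613ms (3/2)
6. 7258.065ms @ 15/2 + 4354.839ms (9/2)

note 4 onset = 24/5b = 4645.161ms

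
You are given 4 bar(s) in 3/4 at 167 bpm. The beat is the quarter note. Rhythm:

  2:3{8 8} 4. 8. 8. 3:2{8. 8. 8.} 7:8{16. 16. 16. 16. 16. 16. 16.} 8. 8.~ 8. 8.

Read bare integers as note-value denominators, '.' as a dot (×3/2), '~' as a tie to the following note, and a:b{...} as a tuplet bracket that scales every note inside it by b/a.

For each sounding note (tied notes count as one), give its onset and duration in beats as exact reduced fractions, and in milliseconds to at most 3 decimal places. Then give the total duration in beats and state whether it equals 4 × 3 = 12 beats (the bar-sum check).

1) 0.0ms=0b +269.461ms=3/4b
2) 269.461ms=3/4b +269.461ms=3/4b
3) 538.922ms=3/2b +538.922ms=3/2b
4) 1077.844ms=3b +269.461ms=3/4b
5) 1347.305ms=15/4b +269.461ms=3/4b
6) 1616.766ms=9/2b +179.641ms=1/2b
7) 1796.407ms=5b +179.641ms=1/2b
8) 1976.048ms=11/2b +179.641ms=1/2b
9) 2155.689ms=6b +153.978ms=3/7b
10) 2309.666ms=45/7b +153.978ms=3/7b
11) 2463.644ms=48/7b +153.978ms=3/7b
12) 2617.622ms=51/7b +153.978ms=3/7b
13) 2771.6ms=54/7b +153.978ms=3/7b
14) 2925.577ms=57/7b +153.978ms=3/7b
15) 3079.555ms=60/7b +153.978ms=3/7b
16) 3233.533ms=9b +269.461ms=3/4b
17) 3502.994ms=39/4b +538.922ms=3/2b
18) 4041.916ms=45/4b +269.461ms=3/4b
Σ=12b of 12 (167bpm 3/4) — PASS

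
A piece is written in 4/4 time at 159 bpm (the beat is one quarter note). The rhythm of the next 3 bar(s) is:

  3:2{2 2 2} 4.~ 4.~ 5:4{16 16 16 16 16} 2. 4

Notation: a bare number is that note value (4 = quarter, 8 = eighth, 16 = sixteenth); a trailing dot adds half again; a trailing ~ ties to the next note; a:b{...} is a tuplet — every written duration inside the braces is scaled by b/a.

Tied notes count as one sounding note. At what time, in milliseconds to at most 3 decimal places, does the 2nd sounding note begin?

note 2 onset = 4/3b = 503.145ms

1. 0.0ms @ 0 + 503.145ms (4/3)
2. 503.145ms @ 4/3 + 503.145ms (4/3)
3. 1006.289ms @ 8/3 + 503.145ms (4/3)
4. 1509.434ms @ 4 + 1207.547ms (16/5)
5. 2716.981ms @ 36/5 + 75.472ms (1/5)
6. 2792.453ms @ 37/5 + 75.472ms (1/5)
7. 2867.925ms @ 38/5 + 75.472ms (1/5)
8. 2943.396ms @ 39/5 + 75.472ms (1/5)
9. 3018.868ms @ 8 + 1132.075ms (3)
10. 4150.943ms @ 11 + 377.358ms (1)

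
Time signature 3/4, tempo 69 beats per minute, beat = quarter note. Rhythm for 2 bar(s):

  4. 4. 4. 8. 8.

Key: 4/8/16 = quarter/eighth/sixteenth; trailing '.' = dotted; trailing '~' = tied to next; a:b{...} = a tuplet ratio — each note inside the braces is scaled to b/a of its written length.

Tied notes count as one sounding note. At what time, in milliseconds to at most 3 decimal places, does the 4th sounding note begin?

note 4 onset = 9/2b = 3913.043ms

1. 0.0ms @ 0 + 1304.348ms (3/2)
2. 1304.348ms @ 3/2 + 1304.348ms (3/2)
3. 2608.696ms @ 3 + 1304.348ms (3/2)
4. 3913.043ms @ 9/2 + 652.174ms (3/4)
5. 4565.217ms @ 21/4 + 652.174ms (3/4)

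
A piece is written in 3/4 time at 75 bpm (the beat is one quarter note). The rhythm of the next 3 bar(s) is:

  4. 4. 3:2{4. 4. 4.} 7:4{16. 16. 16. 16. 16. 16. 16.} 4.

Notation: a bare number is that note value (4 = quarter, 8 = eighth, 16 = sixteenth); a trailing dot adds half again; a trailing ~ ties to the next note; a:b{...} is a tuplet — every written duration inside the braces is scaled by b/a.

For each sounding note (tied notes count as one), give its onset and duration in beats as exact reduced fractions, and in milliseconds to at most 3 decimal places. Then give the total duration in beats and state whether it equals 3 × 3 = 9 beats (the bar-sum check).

1) 0.0ms=0b +1200.0ms=3/2b
2) 1200.0ms=3/2b +1200.0ms=3/2b
3) 2400.0ms=3b +800.0ms=1b
4) 3200.0ms=4b +800.0ms=1b
5) 4000.0ms=5b +800.0ms=1b
6) 4800.0ms=6b +171.429ms=3/14b
7) 4971.429ms=87/14b +171.429ms=3/14b
8) 5142.857ms=45/7b +171.429ms=3/14b
9) 5314.286ms=93/14b +171.429ms=3/14b
10) 5485.714ms=48/7b +171.429ms=3/14b
11) 5657.143ms=99/14b +171.429ms=3/14b
12) 5828.571ms=51/7b +171.429ms=3/14b
13) 6000.0ms=15/2b +1200.0ms=3/2b
Σ=9b of 9 (75bpm 3/4) — PASS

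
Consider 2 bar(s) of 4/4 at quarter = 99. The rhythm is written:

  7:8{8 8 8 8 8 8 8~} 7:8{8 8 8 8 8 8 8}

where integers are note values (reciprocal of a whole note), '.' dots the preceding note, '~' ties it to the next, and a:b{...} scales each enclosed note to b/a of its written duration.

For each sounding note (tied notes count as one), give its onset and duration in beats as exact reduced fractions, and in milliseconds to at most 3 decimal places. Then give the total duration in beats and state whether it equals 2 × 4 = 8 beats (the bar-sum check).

1) 0.0ms=0b +346.32ms=4/7b
2) 346.32ms=4/7b +346.32ms=4/7b
3) 692.641ms=8/7b +346.32ms=4/7b
4) 1038.961ms=12/7b +346.32ms=4/7b
5) 1385.281ms=16/7b +346.32ms=4/7b
6) 1731.602ms=20/7b +346.32ms=4/7b
7) 2077.922ms=24/7b +692.641ms=8/7b
8) 2770.563ms=32/7b +346.32ms=4/7b
9) 3116.883ms=36/7b +346.32ms=4/7b
10) 3463.203ms=40/7b +346.32ms=4/7b
11) 3809.524ms=44/7b +346.32ms=4/7b
12) 4155.844ms=48/7b +346.32ms=4/7b
13) 4502.165ms=52/7b +346.32ms=4/7b
Σ=8b of 8 (99bpm 4/4) — PASS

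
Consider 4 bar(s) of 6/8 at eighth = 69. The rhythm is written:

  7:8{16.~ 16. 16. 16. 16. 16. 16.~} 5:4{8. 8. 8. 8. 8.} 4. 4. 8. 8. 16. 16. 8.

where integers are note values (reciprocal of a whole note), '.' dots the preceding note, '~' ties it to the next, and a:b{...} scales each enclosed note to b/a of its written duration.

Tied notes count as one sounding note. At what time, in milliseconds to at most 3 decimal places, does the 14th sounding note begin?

1. 0.0ms @ 0 + 1490.683ms (12/7)
2. 1490.683ms @ 12/7 + 745.342ms (6/7)
3. 2236.025ms @ 18/7 + 745.342ms (6/7)
4. 2981.366ms @ 24/7 + 745.342ms (6/7)
5. 3726.708ms @ 30/7 + 745.342ms (6/7)
6. 4472.05ms @ 36/7 + 1788.82ms (72/35)
7. 6260.87ms @ 36/5 + 1043.478ms (6/5)
8. 7304.348ms @ 42/5 + 1043.478ms (6/5)
9. 8347.826ms @ 48/5 + 1043.478ms (6/5)
10. 9391.304ms @ 54/5 + 1043.478ms (6/5)
11. 10434.783ms @ 12 + 2608.696ms (3)
12. 13043.478ms @ 15 + 2608.696ms (3)
13. 15652.174ms @ 18 + 1304.348ms (3/2)
14. 16956.522ms @ 39/2 + 1304.348ms (3/2)
15. 18260.87ms @ 21 + 652.174ms (3/4)
16. 18913.043ms @ 87/4 + 652.174ms (3/4)
17. 19565.217ms @ 45/2 + 1304.348ms (3/2)

note 14 onset = 39/2b = 16956.522ms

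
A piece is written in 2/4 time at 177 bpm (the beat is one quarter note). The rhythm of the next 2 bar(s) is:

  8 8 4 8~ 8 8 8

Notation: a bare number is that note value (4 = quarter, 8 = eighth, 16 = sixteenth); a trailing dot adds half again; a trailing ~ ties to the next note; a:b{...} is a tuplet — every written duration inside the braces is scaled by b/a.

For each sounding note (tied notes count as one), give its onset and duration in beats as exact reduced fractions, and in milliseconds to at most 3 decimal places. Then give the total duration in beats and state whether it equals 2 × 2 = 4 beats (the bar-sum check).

1) 0.0ms=0b +169.492ms=1/2b
2) 169.492ms=1/2b +169.492ms=1/2b
3) 338.983ms=1b +338.983ms=1b
4) 677.966ms=2b +338.983ms=1b
5) 1016.949ms=3b +169.492ms=1/2b
6) 1186.441ms=7/2b +169.492ms=1/2b
Σ=4b of 4 (177bpm 2/4) — PASS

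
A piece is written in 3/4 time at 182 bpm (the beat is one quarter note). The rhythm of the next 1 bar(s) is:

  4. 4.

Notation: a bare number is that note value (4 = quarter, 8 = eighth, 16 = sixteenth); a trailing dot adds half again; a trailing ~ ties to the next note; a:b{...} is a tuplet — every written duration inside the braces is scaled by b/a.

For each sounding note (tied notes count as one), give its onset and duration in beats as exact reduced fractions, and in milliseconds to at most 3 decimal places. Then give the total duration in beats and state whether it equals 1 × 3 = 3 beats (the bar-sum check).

1) 0.0ms=0b +494.505ms=3/2b
2) 494.505ms=3/2b +494.505ms=3/2b
Σ=3b of 3 (182bpm 3/4) — PASS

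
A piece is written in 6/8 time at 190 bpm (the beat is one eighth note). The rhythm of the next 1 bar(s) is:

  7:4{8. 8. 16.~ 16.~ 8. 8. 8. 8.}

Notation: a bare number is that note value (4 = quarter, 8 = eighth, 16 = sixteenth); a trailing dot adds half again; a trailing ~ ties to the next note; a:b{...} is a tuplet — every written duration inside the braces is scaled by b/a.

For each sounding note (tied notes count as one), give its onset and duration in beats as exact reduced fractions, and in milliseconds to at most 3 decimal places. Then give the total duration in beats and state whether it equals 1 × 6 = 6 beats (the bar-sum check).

1) 0.0ms=0b +270.677ms=6/7b
2) 270.677ms=6/7b +270.677ms=6/7b
3) 541.353ms=12/7b +541.353ms=12/7b
4) 1082.707ms=24/7b +270.677ms=6/7b
5) 1353.383ms=30/7b +270.677ms=6/7b
6) 1624.06ms=36/7b +270.677ms=6/7b
Σ=6b of 6 (190bpm 6/8) — PASS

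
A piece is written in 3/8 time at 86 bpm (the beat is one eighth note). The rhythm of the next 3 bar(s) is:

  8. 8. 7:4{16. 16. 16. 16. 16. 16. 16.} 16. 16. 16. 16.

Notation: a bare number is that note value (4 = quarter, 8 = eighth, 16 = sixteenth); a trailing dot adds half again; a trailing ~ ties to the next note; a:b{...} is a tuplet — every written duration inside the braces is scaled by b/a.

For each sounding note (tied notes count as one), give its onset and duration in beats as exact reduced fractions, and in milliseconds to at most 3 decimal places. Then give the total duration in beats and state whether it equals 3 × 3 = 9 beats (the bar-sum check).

1) 0.0ms=0b +1046.512ms=3/2b
2) 1046.512ms=3/2b +1046.512ms=3/2b
3) 2093.023ms=3b +299.003ms=3/7b
4) 2392.027ms=24/7b +299.003ms=3/7b
5) 2691.03ms=27/7b +299.003ms=3/7b
6) 2990.033ms=30/7b +299.003ms=3/7b
7) 3289.037ms=33/7b +299.003ms=3/7b
8) 3588.04ms=36/7b +299.003ms=3/7b
9) 3887.043ms=39/7b +299.003ms=3/7b
10) 4186.047ms=6b +523.256ms=3/4b
11) 4709.302ms=27/4b +523.256ms=3/4b
12) 5232.558ms=15/2b +523.256ms=3/4b
13) 5755.814ms=33/4b +523.256ms=3/4b
Σ=9b of 9 (86bpm 3/8) — PASS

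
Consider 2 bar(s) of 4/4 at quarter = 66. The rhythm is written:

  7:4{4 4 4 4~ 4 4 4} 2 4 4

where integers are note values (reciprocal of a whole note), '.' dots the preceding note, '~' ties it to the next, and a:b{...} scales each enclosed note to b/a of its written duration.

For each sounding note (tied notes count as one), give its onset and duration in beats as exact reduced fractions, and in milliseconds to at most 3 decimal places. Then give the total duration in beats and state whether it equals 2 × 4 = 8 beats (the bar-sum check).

1) 0.0ms=0b +519.481ms=4/7b
2) 519.481ms=4/7b +519.481ms=4/7b
3) 1038.961ms=8/7b +519.481ms=4/7b
4) 1558.442ms=12/7b +1038.961ms=8/7b
5) 2597.403ms=20/7b +519.481ms=4/7b
6) 3116.883ms=24/7b +519.481ms=4/7b
7) 3636.364ms=4b +1818.182ms=2b
8) 5454.545ms=6b +909.091ms=1b
9) 6363.636ms=7b +909.091ms=1b
Σ=8b of 8 (66bpm 4/4) — PASS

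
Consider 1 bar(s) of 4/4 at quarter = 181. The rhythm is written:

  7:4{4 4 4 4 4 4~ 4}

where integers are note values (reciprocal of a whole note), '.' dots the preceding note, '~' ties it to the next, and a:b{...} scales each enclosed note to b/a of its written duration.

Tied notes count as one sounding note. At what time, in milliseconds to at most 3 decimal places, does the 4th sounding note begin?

1. 0.0ms @ 0 + 189.424ms (4/7)
2. 189.424ms @ 4/7 + 189.424ms (4/7)
3. 378.848ms @ 8/7 + 189.424ms (4/7)
4. 568.272ms @ 12/7 + 189.424ms (4/7)
5. 757.695ms @ 16/7 + 189.424ms (4/7)
6. 947.119ms @ 20/7 + 378.848ms (8/7)

note 4 onset = 12/7b = 568.272ms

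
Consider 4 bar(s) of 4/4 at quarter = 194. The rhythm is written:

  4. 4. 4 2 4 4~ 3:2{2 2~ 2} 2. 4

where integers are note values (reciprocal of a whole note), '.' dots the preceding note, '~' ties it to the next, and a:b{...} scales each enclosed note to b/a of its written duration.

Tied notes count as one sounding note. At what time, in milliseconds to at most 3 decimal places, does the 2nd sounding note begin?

1. 0.0ms @ 0 + 463.918ms (3/2)
2. 463.918ms @ 3/2 + 463.918ms (3/2)
3. 927.835ms @ 3 + 309.278ms (1)
4. 1237.113ms @ 4 + 618.557ms (2)
5. 1855.67ms @ 6 + 309.278ms (1)
6. 2164.948ms @ 7 + 721.649ms (7/3)
7. 2886.598ms @ 28/3 + 824.742ms (8/3)
8. 3711.34ms @ 12 + 927.835ms (3)
9. 4639.175ms @ 15 + 309.278ms (1)

note 2 onset = 3/2b = 463.918ms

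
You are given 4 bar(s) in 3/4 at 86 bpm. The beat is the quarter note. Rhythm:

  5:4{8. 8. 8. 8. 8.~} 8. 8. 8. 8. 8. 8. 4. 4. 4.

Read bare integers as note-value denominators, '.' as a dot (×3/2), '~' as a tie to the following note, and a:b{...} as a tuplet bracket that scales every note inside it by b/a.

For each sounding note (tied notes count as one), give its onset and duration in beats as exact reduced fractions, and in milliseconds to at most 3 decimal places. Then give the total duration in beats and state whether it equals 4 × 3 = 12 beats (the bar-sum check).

1) 0.0ms=0b +418.605ms=3/5b
2) 418.605ms=3/5b +418.605ms=3/5b
3) 837.209ms=6/5b +418.605ms=3/5b
4) 1255.814ms=9/5b +418.605ms=3/5b
5) 1674.419ms=12/5b +941.86ms=27/20b
6) 2616.279ms=15/4b +523.256ms=3/4b
7) 3139.535ms=9/2b +523.256ms=3/4b
8) 3662.791ms=21/4b +523.256ms=3/4b
9) 4186.047ms=6b +523.256ms=3/4b
10) 4709.302ms=27/4b +523.256ms=3/4b
11) 5232.558ms=15/2b +1046.512ms=3/2b
12) 6279.07ms=9b +1046.512ms=3/2b
13) 7325.581ms=21/2b +1046.512ms=3/2b
Σ=12b of 12 (86bpm 3/4) — PASS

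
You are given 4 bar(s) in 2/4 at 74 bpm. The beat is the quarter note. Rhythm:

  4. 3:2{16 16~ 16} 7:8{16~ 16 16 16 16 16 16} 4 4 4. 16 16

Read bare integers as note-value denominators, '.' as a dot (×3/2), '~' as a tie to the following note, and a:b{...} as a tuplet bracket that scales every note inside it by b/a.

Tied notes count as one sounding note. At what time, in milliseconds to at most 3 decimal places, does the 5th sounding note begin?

note 5 onset = 18/7b = 2084.942ms

1. 0.0ms @ 0 + 1216.216ms (3/2)
2. 1216.216ms @ 3/2 + 135.135ms (1/6)
3. 1351.351ms @ 5/3 + 270.27ms (1/3)
4. 1621.622ms @ 2 + 463.32ms (4/7)
5. 2084.942ms @ 18/7 + 231.66ms (2/7)
6. 2316.602ms @ 20/7 + 231.66ms (2/7)
7. 2548.263ms @ 22/7 + 231.66ms (2/7)
8. 2779.923ms @ 24/7 + 231.66ms (2/7)
9. 3011.583ms @ 26/7 + 231.66ms (2/7)
10. 3243.243ms @ 4 + 810.811ms (1)
11. 4054.054ms @ 5 + 810.811ms (1)
12. 4864.865ms @ 6 + 1216.216ms (3/2)
13. 6081.081ms @ 15/2 + 202.703ms (1/4)
14. 6283.784ms @ 31/4 + 202.703ms (1/4)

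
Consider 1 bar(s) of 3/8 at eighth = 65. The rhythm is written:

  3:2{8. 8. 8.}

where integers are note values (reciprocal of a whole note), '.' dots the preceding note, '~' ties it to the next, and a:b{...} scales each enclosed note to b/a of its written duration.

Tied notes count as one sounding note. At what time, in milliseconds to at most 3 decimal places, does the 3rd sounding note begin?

note 3 onset = 2b = 1846.154ms

1. 0.0ms @ 0 + 923.077ms (1)
2. 923.077ms @ 1 + 923.077ms (1)
3. 1846.154ms @ 2 + 923.077ms (1)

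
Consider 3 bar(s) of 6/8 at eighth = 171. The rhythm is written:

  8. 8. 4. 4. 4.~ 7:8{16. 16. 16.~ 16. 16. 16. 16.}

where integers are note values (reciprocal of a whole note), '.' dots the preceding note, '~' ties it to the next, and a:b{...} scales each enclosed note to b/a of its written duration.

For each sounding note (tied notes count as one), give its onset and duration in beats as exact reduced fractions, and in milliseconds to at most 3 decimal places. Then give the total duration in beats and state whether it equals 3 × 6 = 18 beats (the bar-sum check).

1) 0.0ms=0b +526.316ms=3/2b
2) 526.316ms=3/2b +526.316ms=3/2b
3) 1052.632ms=3b +1052.632ms=3b
4) 2105.263ms=6b +1052.632ms=3b
5) 3157.895ms=9b +1353.383ms=27/7b
6) 4511.278ms=90/7b +300.752ms=6/7b
7) 4812.03ms=96/7b +601.504ms=12/7b
8) 5413.534ms=108/7b +300.752ms=6/7b
9) 5714.286ms=114/7b +300.752ms=6/7b
10) 6015.038ms=120/7b +300.752ms=6/7b
Σ=18b of 18 (171bpm 6/8) — PASS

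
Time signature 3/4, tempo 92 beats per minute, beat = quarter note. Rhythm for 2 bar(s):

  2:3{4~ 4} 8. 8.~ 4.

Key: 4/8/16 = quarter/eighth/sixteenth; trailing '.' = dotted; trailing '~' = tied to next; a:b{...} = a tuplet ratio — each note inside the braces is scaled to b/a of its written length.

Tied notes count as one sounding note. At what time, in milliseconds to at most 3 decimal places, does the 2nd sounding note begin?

1. 0.0ms @ 0 + 1956.522ms (3)
2. 1956.522ms @ 3 + 489.13ms (3/4)
3. 2445.652ms @ 15/4 + 1467.391ms (9/4)

note 2 onset = 3b = 1956.522ms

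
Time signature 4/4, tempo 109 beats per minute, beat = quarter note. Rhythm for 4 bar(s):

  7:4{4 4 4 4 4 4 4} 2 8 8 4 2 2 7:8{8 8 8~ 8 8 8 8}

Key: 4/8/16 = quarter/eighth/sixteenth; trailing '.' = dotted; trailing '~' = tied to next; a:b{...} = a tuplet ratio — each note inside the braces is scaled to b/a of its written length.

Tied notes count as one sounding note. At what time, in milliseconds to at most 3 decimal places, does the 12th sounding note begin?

1. 0.0ms @ 0 + 314.548ms (4/7)
2. 314.548ms @ 4/7 + 314.548ms (4/7)
3. 629.096ms @ 8/7 + 314.548ms (4/7)
4. 943.644ms @ 12/7 + 314.548ms (4/7)
5. 1258.191ms @ 16/7 + 314.548ms (4/7)
6. 1572.739ms @ 20/7 + 314.548ms (4/7)
7. 1887.287ms @ 24/7 + 314.548ms (4/7)
8. 2201.835ms @ 4 + 1100.917ms (2)
9. 3302.752ms @ 6 + 275.229ms (1/2)
10. 3577.982ms @ 13/2 + 275.229ms (1/2)
11. 3853.211ms @ 7 + 550.459ms (1)
12. 4403.67ms @ 8 + 1100.917ms (2)
13. 5504.587ms @ 10 + 1100.917ms (2)
14. 6605.505ms @ 12 + 314.548ms (4/7)
15. 6920.052ms @ 88/7 + 314.548ms (4/7)
16. 7234.6ms @ 92/7 + 629.096ms (8/7)
17. 7863.696ms @ 100/7 + 314.548ms (4/7)
18. 8178.244ms @ 104/7 + 314.548ms (4/7)
19. 8492.792ms @ 108/7 + 314.548ms (4/7)

note 12 onset = 8b = 4403.67ms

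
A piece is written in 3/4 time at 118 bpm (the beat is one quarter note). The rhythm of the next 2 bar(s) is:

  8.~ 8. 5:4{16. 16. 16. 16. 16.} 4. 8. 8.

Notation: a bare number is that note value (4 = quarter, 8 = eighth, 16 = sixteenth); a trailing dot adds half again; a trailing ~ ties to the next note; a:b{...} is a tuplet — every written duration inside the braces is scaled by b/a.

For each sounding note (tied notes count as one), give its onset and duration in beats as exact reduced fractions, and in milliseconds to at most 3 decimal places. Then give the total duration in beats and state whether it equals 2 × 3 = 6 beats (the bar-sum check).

1) 0.0ms=0b +762.712ms=3/2b
2) 762.712ms=3/2b +152.542ms=3/10b
3) 915.254ms=9/5b +152.542ms=3/10b
4) 1067.797ms=21/10b +152.542ms=3/10b
5) 1220.339ms=12/5b +152.542ms=3/10b
6) 1372.881ms=27/10b +152.542ms=3/10b
7) 1525.424ms=3b +762.712ms=3/2b
8) 2288.136ms=9/2b +381.356ms=3/4b
9) 2669.492ms=21/4b +381.356ms=3/4b
Σ=6b of 6 (118bpm 3/4) — PASS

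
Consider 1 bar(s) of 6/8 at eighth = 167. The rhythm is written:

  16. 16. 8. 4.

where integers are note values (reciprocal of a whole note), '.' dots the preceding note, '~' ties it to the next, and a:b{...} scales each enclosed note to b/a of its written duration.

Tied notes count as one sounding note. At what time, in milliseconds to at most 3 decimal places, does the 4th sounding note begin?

1. 0.0ms @ 0 + 269.461ms (3/4)
2. 269.461ms @ 3/4 + 269.461ms (3/4)
3. 538.922ms @ 3/2 + 538.922ms (3/2)
4. 1077.844ms @ 3 + 1077.844ms (3)

note 4 onset = 3b = 1077.844ms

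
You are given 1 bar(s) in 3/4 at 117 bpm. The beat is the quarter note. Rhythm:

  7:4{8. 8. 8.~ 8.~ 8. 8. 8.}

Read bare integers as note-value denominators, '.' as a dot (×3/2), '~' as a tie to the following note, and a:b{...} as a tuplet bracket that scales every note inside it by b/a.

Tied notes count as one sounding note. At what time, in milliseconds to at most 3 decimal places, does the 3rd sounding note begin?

1. 0.0ms @ 0 + 219.78ms (3/7)
2. 219.78ms @ 3/7 + 219.78ms (3/7)
3. 439.56ms @ 6/7 + 659.341ms (9/7)
4. 1098.901ms @ 15/7 + 219.78ms (3/7)
5. 1318.681ms @ 18/7 + 219.78ms (3/7)

note 3 onset = 6/7b = 439.56ms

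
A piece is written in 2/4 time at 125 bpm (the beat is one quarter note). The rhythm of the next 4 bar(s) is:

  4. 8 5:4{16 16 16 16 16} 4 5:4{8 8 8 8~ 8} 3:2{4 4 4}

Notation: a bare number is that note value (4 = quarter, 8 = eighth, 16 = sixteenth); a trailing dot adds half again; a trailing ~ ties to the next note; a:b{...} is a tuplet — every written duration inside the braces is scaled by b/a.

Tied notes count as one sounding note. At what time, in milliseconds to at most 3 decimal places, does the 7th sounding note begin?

1. 0.0ms @ 0 + 720.0ms (3/2)
2. 720.0ms @ 3/2 + 240.0ms (1/2)
3. 960.0ms @ 2 + 96.0ms (1/5)
4. 1056.0ms @ 11/5 + 96.0ms (1/5)
5. 1152.0ms @ 12/5 + 96.0ms (1/5)
6. 1248.0ms @ 13/5 + 96.0ms (1/5)
7. 1344.0ms @ 14/5 + 96.0ms (1/5)
8. 1440.0ms @ 3 + 480.0ms (1)
9. 1920.0ms @ 4 + 192.0ms (2/5)
10. 2112.0ms @ 22/5 + 192.0ms (2/5)
11. 2304.0ms @ 24/5 + 192.0ms (2/5)
12. 2496.0ms @ 26/5 + 384.0ms (4/5)
13. 2880.0ms @ 6 + 320.0ms (2/3)
14. 3200.0ms @ 20/3 + 320.0ms (2/3)
15. 3520.0ms @ 22/3 + 320.0ms (2/3)

note 7 onset = 14/5b = 1344.0ms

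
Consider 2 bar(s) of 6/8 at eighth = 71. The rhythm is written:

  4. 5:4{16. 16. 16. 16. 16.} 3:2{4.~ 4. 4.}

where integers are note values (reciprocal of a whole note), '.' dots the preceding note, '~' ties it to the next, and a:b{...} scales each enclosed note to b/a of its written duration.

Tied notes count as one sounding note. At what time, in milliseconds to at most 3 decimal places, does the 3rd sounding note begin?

note 3 onset = 18/5b = 3042.254ms

1. 0.0ms @ 0 + 2535.211ms (3)
2. 2535.211ms @ 3 + 507.042ms (3/5)
3. 3042.254ms @ 18/5 + 507.042ms (3/5)
4. 3549.296ms @ 21/5 + 507.042ms (3/5)
5. 4056.338ms @ 24/5 + 507.042ms (3/5)
6. 4563.38ms @ 27/5 + 507.042ms (3/5)
7. 5070.423ms @ 6 + 3380.282ms (4)
8. 8450.704ms @ 10 + 1690.141ms (2)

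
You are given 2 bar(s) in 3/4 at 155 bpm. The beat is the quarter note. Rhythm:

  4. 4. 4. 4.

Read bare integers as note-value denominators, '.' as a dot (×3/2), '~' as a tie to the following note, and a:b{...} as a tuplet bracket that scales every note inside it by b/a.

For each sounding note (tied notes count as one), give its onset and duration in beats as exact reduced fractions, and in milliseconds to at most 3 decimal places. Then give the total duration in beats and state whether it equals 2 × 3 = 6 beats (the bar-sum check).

1) 0.0ms=0b +580.645ms=3/2b
2) 580.645ms=3/2b +580.645ms=3/2b
3) 1161.29ms=3b +580.645ms=3/2b
4) 1741.935ms=9/2b +580.645ms=3/2b
Σ=6b of 6 (155bpm 3/4) — PASS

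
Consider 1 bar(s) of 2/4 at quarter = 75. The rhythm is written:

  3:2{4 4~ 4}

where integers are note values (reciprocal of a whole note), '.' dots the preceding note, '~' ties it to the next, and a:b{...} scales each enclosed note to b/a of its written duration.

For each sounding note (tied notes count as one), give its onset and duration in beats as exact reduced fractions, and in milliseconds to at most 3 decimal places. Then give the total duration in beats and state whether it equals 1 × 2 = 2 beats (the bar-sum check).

1) 0.0ms=0b +533.333ms=2/3b
2) 533.333ms=2/3b +1066.667ms=4/3b
Σ=2b of 2 (75bpm 2/4) — PASS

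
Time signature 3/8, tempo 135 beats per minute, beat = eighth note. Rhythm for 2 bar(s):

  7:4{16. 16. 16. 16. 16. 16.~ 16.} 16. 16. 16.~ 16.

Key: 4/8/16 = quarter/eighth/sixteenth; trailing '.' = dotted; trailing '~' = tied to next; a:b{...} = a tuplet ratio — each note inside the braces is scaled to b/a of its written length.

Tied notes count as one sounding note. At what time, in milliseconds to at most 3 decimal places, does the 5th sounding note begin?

1. 0.0ms @ 0 + 190.476ms (3/7)
2. 190.476ms @ 3/7 + 190.476ms (3/7)
3. 380.952ms @ 6/7 + 190.476ms (3/7)
4. 571.429ms @ 9/7 + 190.476ms (3/7)
5. 761.905ms @ 12/7 + 190.476ms (3/7)
6. 952.381ms @ 15/7 + 380.952ms (6/7)
7. 1333.333ms @ 3 + 333.333ms (3/4)
8. 1666.667ms @ 15/4 + 333.333ms (3/4)
9. 2000.0ms @ 9/2 + 666.667ms (3/2)

note 5 onset = 12/7b = 761.905ms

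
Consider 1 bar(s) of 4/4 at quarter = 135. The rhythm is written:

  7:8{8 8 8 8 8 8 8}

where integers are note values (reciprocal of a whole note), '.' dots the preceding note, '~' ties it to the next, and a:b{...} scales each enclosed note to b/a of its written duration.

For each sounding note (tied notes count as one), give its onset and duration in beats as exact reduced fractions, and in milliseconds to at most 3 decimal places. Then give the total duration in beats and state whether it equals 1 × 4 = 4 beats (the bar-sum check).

1) 0.0ms=0b +253.968ms=4/7b
2) 253.968ms=4/7b +253.968ms=4/7b
3) 507.937ms=8/7b +253.968ms=4/7b
4) 761.905ms=12/7b +253.968ms=4/7b
5) 1015.873ms=16/7b +253.968ms=4/7b
6) 1269.841ms=20/7b +253.968ms=4/7b
7) 1523.81ms=24/7b +253.968ms=4/7b
Σ=4b of 4 (135bpm 4/4) — PASS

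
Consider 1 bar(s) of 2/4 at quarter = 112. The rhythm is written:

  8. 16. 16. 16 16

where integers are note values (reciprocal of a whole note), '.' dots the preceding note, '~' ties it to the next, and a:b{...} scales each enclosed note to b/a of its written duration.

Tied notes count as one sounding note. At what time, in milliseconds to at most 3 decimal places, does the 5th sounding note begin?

note 5 onset = 7/4b = 937.5ms

1. 0.0ms @ 0 + 401.786ms (3/4)
2. 401.786ms @ 3/4 + 200.893ms (3/8)
3. 602.679ms @ 9/8 + 200.893ms (3/8)
4. 803.571ms @ 3/2 + 133.929ms (1/4)
5. 937.5ms @ 7/4 + 133.929ms (1/4)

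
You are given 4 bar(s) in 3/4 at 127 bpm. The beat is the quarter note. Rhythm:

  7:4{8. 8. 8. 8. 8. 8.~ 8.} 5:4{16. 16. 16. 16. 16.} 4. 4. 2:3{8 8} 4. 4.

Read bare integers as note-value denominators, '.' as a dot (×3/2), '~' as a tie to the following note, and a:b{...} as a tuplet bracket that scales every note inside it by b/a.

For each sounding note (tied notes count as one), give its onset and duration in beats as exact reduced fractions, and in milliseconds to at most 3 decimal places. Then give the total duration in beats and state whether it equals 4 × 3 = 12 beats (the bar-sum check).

1) 0.0ms=0b +202.475ms=3/7b
2) 202.475ms=3/7b +202.475ms=3/7b
3) 404.949ms=6/7b +202.475ms=3/7b
4) 607.424ms=9/7b +202.475ms=3/7b
5) 809.899ms=12/7b +202.475ms=3/7b
6) 1012.373ms=15/7b +404.949ms=6/7b
7) 1417.323ms=3b +141.732ms=3/10b
8) 1559.055ms=33/10b +141.732ms=3/10b
9) 1700.787ms=18/5b +141.732ms=3/10b
10) 1842.52ms=39/10b +141.732ms=3/10b
11) 1984.252ms=21/5b +141.732ms=3/10b
12) 2125.984ms=9/2b +708.661ms=3/2b
13) 2834.646ms=6b +708.661ms=3/2b
14) 3543.307ms=15/2b +354.331ms=3/4b
15) 3897.638ms=33/4b +354.331ms=3/4b
16) 4251.969ms=9b +708.661ms=3/2b
17) 4960.63ms=21/2b +708.661ms=3/2b
Σ=12b of 12 (127bpm 3/4) — PASS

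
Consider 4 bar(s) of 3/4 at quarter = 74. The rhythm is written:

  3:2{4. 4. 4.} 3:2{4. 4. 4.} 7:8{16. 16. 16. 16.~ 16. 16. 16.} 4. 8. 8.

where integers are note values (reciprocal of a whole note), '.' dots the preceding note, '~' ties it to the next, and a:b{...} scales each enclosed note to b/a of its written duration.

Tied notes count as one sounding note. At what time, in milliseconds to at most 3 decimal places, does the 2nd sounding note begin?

1. 0.0ms @ 0 + 810.811ms (1)
2. 810.811ms @ 1 + 810.811ms (1)
3. 1621.622ms @ 2 + 810.811ms (1)
4. 2432.432ms @ 3 + 810.811ms (1)
5. 3243.243ms @ 4 + 810.811ms (1)
6. 4054.054ms @ 5 + 810.811ms (1)
7. 4864.865ms @ 6 + 347.49ms (3/7)
8. 5212.355ms @ 45/7 + 347.49ms (3/7)
9. 5559.846ms @ 48/7 + 347.49ms (3/7)
10. 5907.336ms @ 51/7 + 694.981ms (6/7)
11. 6602.317ms @ 57/7 + 347.49ms (3/7)
12. 6949.807ms @ 60/7 + 347.49ms (3/7)
13. 7297.297ms @ 9 + 1216.216ms (3/2)
14. 8513.514ms @ 21/2 + 608.108ms (3/4)
15. 9121.622ms @ 45/4 + 608.108ms (3/4)

note 2 onset = 1b = 810.811ms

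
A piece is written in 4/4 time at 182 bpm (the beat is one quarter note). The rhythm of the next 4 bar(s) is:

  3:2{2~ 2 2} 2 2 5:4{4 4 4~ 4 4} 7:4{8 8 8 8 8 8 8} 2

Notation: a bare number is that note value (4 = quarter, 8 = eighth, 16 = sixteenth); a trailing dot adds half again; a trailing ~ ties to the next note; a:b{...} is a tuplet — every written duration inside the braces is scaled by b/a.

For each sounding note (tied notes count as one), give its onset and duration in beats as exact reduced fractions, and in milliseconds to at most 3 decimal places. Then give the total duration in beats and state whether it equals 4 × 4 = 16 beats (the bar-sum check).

1) 0.0ms=0b +879.121ms=8/3b
2) 879.121ms=8/3b +439.56ms=4/3b
3) 1318.681ms=4b +659.341ms=2b
4) 1978.022ms=6b +659.341ms=2b
5) 2637.363ms=8b +263.736ms=4/5b
6) 2901.099ms=44/5b +263.736ms=4/5b
7) 3164.835ms=48/5b +527.473ms=8/5b
8) 3692.308ms=56/5b +263.736ms=4/5b
9) 3956.044ms=12b +94.192ms=2/7b
10) 4050.235ms=86/7b +94.192ms=2/7b
11) 4144.427ms=88/7b +94.192ms=2/7b
12) 4238.619ms=90/7b +94.192ms=2/7b
13) 4332.81ms=92/7b +94.192ms=2/7b
14) 4427.002ms=94/7b +94.192ms=2/7b
15) 4521.193ms=96/7b +94.192ms=2/7b
16) 4615.385ms=14b +659.341ms=2b
Σ=16b of 16 (182bpm 4/4) — PASS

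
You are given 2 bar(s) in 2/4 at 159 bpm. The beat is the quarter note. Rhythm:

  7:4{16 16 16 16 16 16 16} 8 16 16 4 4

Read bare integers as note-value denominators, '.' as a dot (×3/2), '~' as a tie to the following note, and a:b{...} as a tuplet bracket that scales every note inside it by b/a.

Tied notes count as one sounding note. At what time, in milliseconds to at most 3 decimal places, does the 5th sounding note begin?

note 5 onset = 4/7b = 215.633ms

1. 0.0ms @ 0 + 53.908ms (1/7)
2. 53.908ms @ 1/7 + 53.908ms (1/7)
3. 107.817ms @ 2/7 + 53.908ms (1/7)
4. 161.725ms @ 3/7 + 53.908ms (1/7)
5. 215.633ms @ 4/7 + 53.908ms (1/7)
6. 269.542ms @ 5/7 + 53.908ms (1/7)
7. 323.45ms @ 6/7 + 53.908ms (1/7)
8. 377.358ms @ 1 + 188.679ms (1/2)
9. 566.038ms @ 3/2 + 94.34ms (1/4)
10. 660.377ms @ 7/4 + 94.34ms (1/4)
11. 754.717ms @ 2 + 377.358ms (1)
12. 1132.075ms @ 3 + 377.358ms (1)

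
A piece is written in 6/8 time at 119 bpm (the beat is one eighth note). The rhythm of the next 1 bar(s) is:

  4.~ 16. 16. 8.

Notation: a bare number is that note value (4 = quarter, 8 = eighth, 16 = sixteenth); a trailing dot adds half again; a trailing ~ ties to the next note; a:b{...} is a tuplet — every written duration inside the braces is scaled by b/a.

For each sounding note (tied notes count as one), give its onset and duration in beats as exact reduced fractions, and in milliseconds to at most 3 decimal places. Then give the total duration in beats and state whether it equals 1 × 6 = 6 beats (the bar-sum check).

1) 0.0ms=0b +1890.756ms=15/4b
2) 1890.756ms=15/4b +378.151ms=3/4b
3) 2268.908ms=9/2b +756.303ms=3/2b
Σ=6b of 6 (119bpm 6/8) — PASS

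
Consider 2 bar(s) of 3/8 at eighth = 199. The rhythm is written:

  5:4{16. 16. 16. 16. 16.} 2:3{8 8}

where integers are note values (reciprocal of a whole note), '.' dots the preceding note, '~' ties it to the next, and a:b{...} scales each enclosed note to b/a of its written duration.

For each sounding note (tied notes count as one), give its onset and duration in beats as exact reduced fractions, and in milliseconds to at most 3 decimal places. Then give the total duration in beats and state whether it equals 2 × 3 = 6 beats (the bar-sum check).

1) 0.0ms=0b +180.905ms=3/5b
2) 180.905ms=3/5b +180.905ms=3/5b
3) 361.809ms=6/5b +180.905ms=3/5b
4) 542.714ms=9/5b +180.905ms=3/5b
5) 723.618ms=12/5b +180.905ms=3/5b
6) 904.523ms=3b +452.261ms=3/2b
7) 1356.784ms=9/2b +452.261ms=3/2b
Σ=6b of 6 (199bpm 3/8) — PASS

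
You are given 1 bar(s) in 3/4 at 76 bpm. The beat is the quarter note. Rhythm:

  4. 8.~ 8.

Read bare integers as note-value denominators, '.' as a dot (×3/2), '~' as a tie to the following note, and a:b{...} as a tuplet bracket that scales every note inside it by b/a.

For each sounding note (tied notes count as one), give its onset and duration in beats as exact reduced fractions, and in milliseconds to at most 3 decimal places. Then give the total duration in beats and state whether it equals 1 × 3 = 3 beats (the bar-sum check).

1) 0.0ms=0b +1184.211ms=3/2b
2) 1184.211ms=3/2b +1184.211ms=3/2b
Σ=3b of 3 (76bpm 3/4) — PASS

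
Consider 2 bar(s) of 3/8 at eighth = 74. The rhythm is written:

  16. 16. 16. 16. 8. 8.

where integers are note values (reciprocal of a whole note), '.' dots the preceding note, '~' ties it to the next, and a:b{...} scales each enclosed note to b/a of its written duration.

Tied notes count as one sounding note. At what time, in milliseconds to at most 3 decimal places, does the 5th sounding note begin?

1. 0.0ms @ 0 + 608.108ms (3/4)
2. 608.108ms @ 3/4 + 608.108ms (3/4)
3. 1216.216ms @ 3/2 + 608.108ms (3/4)
4. 1824.324ms @ 9/4 + 608.108ms (3/4)
5. 2432.432ms @ 3 + 1216.216ms (3/2)
6. 3648.649ms @ 9/2 + 1216.216ms (3/2)

note 5 onset = 3b = 2432.432ms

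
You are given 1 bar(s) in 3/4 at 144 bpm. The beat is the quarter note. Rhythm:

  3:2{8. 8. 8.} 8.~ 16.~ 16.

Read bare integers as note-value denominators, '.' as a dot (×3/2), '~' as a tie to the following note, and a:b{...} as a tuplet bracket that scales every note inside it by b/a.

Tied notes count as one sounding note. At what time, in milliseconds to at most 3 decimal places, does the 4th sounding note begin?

1. 0.0ms @ 0 + 208.333ms (1/2)
2. 208.333ms @ 1/2 + 208.333ms (1/2)
3. 416.667ms @ 1 + 208.333ms (1/2)
4. 625.0ms @ 3/2 + 625.0ms (3/2)

note 4 onset = 3/2b = 625.0ms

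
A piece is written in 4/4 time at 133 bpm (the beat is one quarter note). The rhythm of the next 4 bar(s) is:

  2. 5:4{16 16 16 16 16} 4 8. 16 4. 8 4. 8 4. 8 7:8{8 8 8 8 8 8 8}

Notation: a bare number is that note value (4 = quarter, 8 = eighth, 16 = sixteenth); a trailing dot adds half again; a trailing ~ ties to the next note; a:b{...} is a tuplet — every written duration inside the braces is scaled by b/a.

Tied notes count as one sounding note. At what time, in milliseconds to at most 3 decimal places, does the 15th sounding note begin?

note 15 onset = 23/2b = 5187.97ms

1. 0.0ms @ 0 + 1353.383ms (3)
2. 1353.383ms @ 3 + 90.226ms (1/5)
3. 1443.609ms @ 16/5 + 90.226ms (1/5)
4. 1533.835ms @ 17/5 + 90.226ms (1/5)
5. 1624.06ms @ 18/5 + 90.226ms (1/5)
6. 1714.286ms @ 19/5 + 90.226ms (1/5)
7. 1804.511ms @ 4 + 451.128ms (1)
8. 2255.639ms @ 5 + 338.346ms (3/4)
9. 2593.985ms @ 23/4 + 112.782ms (1/4)
10. 2706.767ms @ 6 + 676.692ms (3/2)
11. 3383.459ms @ 15/2 + 225.564ms (1/2)
12. 3609.023ms @ 8 + 676.692ms (3/2)
13. 4285.714ms @ 19/2 + 225.564ms (1/2)
14. 4511.278ms @ 10 + 676.692ms (3/2)
15. 5187.97ms @ 23/2 + 225.564ms (1/2)
16. 5413.534ms @ 12 + 257.787ms (4/7)
17. 5671.321ms @ 88/7 + 257.787ms (4/7)
18. 5929.108ms @ 92/7 + 257.787ms (4/7)
19. 6186.896ms @ 96/7 + 257.787ms (4/7)
20. 6444.683ms @ 100/7 + 257.787ms (4/7)
21. 6702.47ms @ 104/7 + 257.787ms (4/7)
22. 6960.258ms @ 108/7 + 257.787ms (4/7)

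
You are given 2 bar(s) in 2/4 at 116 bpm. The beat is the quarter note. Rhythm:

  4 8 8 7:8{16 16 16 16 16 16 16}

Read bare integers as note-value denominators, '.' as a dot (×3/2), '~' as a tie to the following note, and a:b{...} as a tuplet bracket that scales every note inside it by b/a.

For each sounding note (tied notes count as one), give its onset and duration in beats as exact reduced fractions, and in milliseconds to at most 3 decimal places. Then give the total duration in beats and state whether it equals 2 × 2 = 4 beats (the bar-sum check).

1) 0.0ms=0b +517.241ms=1b
2) 517.241ms=1b +258.621ms=1/2b
3) 775.862ms=3/2b +258.621ms=1/2b
4) 1034.483ms=2b +147.783ms=2/7b
5) 1182.266ms=16/7b +147.783ms=2/7b
6) 1330.049ms=18/7b +147.783ms=2/7b
7) 1477.833ms=20/7b +147.783ms=2/7b
8) 1625.616ms=22/7b +147.783ms=2/7b
9) 1773.399ms=24/7b +147.783ms=2/7b
10) 1921.182ms=26/7b +147.783ms=2/7b
Σ=4b of 4 (116bpm 2/4) — PASS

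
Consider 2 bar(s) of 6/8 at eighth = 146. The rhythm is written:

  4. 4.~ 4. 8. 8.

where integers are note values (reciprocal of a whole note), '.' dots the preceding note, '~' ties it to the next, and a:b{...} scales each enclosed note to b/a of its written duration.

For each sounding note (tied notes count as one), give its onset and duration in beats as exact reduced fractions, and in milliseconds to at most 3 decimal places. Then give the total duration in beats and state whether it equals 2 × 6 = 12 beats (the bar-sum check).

1) 0.0ms=0b +1232.877ms=3b
2) 1232.877ms=3b +2465.753ms=6b
3) 3698.63ms=9b +616.438ms=3/2b
4) 4315.068ms=21/2b +616.438ms=3/2b
Σ=12b of 12 (146bpm 6/8) — PASS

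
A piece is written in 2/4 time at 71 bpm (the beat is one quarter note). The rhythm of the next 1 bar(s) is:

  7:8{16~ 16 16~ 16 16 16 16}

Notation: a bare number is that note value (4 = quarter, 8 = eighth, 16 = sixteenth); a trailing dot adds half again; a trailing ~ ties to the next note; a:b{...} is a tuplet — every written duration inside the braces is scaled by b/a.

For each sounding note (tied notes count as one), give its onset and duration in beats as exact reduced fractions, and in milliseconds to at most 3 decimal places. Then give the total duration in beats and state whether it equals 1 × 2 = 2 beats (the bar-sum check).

1) 0.0ms=0b +482.897ms=4/7b
2) 482.897ms=4/7b +482.897ms=4/7b
3) 965.795ms=8/7b +241.449ms=2/7b
4) 1207.243ms=10/7b +241.449ms=2/7b
5) 1448.692ms=12/7b +241.449ms=2/7b
Σ=2b of 2 (71bpm 2/4) — PASS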